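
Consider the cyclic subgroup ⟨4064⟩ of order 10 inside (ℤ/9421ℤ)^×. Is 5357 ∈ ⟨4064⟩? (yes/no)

yes

⟨4064⟩ has order 10; its elements mod 9421 are {1, 1083, 1705, 4064, 4685, 4736, 5357, 7716, 8338, 9420}.
5357 is in this set.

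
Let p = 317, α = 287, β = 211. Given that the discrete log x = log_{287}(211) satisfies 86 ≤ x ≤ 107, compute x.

95

Compute 287^86 mod 317 = 112, then multiply by 287 repeatedly:
  287^86=112  287^87=127  287^88=311  287^89=180  287^90=306
  287^91=13  287^92=244  287^93=288  287^94=236  287^95=211
Found 211 at exponent 95.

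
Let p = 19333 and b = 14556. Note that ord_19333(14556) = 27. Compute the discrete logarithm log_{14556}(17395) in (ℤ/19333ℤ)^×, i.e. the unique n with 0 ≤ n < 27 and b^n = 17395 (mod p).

22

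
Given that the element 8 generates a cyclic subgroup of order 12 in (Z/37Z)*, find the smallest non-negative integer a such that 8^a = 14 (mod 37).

11

Successive powers of 8 modulo 37:
  8^0=1  8^1=8  8^2=27  8^3=31  8^4=26  8^5=23
  8^6=36  8^7=29  8^8=10  8^9=6  8^10=11  8^11=14
So 8^11 ≡ 14 (mod 37), giving a = 11.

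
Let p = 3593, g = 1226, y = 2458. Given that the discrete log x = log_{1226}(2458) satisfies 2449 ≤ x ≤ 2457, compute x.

Compute 1226^2449 mod 3593 = 1327, then multiply by 1226 repeatedly:
  1226^2449=1327  1226^2450=2866  1226^2451=3355  1226^2452=2838  1226^2453=1364
  1226^2454=1519  1226^2455=1120  1226^2456=594  1226^2457=2458
Found 2458 at exponent 2457.

2457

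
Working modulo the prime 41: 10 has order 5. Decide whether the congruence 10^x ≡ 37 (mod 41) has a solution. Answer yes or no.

37 ∈ ⟨10⟩ iff 37^5 ≡ 1 (mod 41), since |⟨10⟩| = 5.
37^5 mod 41 = 1.
Since 1 = 1, 37 lies in the subgroup.

yes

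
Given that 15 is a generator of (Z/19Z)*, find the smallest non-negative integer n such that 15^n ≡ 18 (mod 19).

9

Successive powers of 15 modulo 19:
  15^0=1  15^1=15  15^2=16  15^3=12  15^4=9  15^5=2
  15^6=11  15^7=13  15^8=5  15^9=18
So 15^9 ≡ 18 (mod 19), giving n = 9.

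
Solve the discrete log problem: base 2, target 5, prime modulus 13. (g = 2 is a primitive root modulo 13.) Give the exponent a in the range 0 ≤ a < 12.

9

Successive powers of 2 modulo 13:
  2^0=1  2^1=2  2^2=4  2^3=8  2^4=3  2^5=6
  2^6=12  2^7=11  2^8=9  2^9=5
So 2^9 ≡ 5 (mod 13), giving a = 9.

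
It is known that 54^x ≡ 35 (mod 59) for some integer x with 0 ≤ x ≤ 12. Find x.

4

Compute 54^0 mod 59 = 1, then multiply by 54 repeatedly:
  54^0=1  54^1=54  54^2=25  54^3=52  54^4=35
Found 35 at exponent 4.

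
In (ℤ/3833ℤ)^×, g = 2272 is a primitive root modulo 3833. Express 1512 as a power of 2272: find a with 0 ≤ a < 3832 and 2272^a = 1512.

1953

Baby-step giant-step with m = ceil(sqrt(3832)) = 62.
Baby table (2272^j mod 3833 for j=0..61):
  0:1  1:2272  2:2766  3:2065  4:88  5:620  6:1929  7:1569
  8:78  9:898  10:1100  11:84  12:3031  13:2364  14:975  15:3559
  16:2251  17:1050  18:1474  19:2719  20:2605  21:408  22:3223  23:1626
  24:3093  25:1407  26:3815  27:1267  28:41  29:1160  30:2249  31:339
  32:3608  33:2422  34:2429  35:3001  36:3198  37:2321  38:2937  39:3444
  40:1615  41:1099  42:1645  43:265  44:299  45:887  46:2939  47:322
  48:3314  49:1396  50:1821  51:1505  52:324  53:192  54:3095  55:2118
  56:1681  57:1564  58:217  59:2400  60:2274  61:3477
Giant step factor: 2272^(-62) ≡ 1111 (mod 3833).
Scan 1512·1111^i mod 3833 for i = 0, 1, …:
  i=0: 1512   i=1: 978   i=2: 1819   i=3: 918
  i=4: 320   i=5: 2884   i=6: 3569   i=7: 1837
  i=8: 1751   i=9: 2030     …   i=30: 3440
  i=31: 339
Match at i=31, j=31: a = 31·62 + 31 = 1953.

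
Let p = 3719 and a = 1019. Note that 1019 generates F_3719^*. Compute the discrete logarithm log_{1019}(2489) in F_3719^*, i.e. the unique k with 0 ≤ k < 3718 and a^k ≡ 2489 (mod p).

2352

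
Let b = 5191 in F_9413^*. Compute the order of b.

The order of 5191 must divide p − 1 = 9412 = 2^2 · 13 · 181.
Divisors: 1, 2, 4, 13, 26, 52, 181, 362, 724, 2353, 4706, 9412.
Check each in increasing order: 5191^1 ≡ 5191;  5191^2 ≡ 6475;  5191^4 ≡ 123;  5191^13 ≡ 8215;  5191^26 ≡ 4428;  5191^52 ≡ 9318;  5191^181 ≡ 7974;  5191^362 ≡ 9274;  5191^724 ≡ 495;  5191^2353 ≡ 9412;  5191^4706 ≡ 1.
Smallest exponent giving 1 is 4706.

4706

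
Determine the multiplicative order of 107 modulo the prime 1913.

The order of 107 must divide p − 1 = 1912 = 2^3 · 239.
Divisors: 1, 2, 4, 8, 239, 478, 956, 1912.
Check each in increasing order: 107^1 ≡ 107;  107^2 ≡ 1884;  107^4 ≡ 841;  107^8 ≡ 1384;  107^239 ≡ 991;  107^478 ≡ 712;  107^956 ≡ 1912;  107^1912 ≡ 1.
Smallest exponent giving 1 is 1912.

1912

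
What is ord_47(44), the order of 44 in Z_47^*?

The order of 44 must divide p − 1 = 46 = 2 · 23.
Divisors: 1, 2, 23, 46.
Check each in increasing order: 44^1 ≡ 44;  44^2 ≡ 9;  44^23 ≡ 46;  44^46 ≡ 1.
Smallest exponent giving 1 is 46.

46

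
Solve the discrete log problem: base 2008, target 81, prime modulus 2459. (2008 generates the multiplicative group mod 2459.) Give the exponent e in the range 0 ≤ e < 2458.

Baby-step giant-step with m = ceil(sqrt(2458)) = 50.
Baby table (2008^j mod 2459 for j=0..49):
  0:1  1:2008  2:1763  3:1603  4:2452  5:698  6:2413  7:1074
  8:49  9:32  10:322  11:2318  12:2116  13:2235  14:205  15:987
  16:2401  17:1568  18:1024  19:468  20:406  21:1319  22:209  23:1642
  24:2076  25:603  26:996  27:801  28:222  29:697  30:405  31:1770
  32:905  33:39  34:2083  35:2364  36:1042  37:2186  38:173  39:665
  40:83  41:1911  42:1248  43:263  44:1878  45:1377  46:1100  47:618
  48:1608  49:197
Giant step factor: 2008^(-50) ≡ 236 (mod 2459).
Scan 81·236^i mod 2459 for i = 0, 1, …:
  i=0: 81   i=1: 1903   i=2: 1570   i=3: 1670
  i=4: 680   i=5: 645   i=6: 2221   i=7: 389
  i=8: 821   i=9: 1954     …   i=36: 1255
  i=37: 1100
Match at i=37, j=46: e = 37·50 + 46 = 1896.

1896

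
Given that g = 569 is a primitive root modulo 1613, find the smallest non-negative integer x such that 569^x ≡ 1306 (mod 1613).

637

Baby-step giant-step with m = ceil(sqrt(1612)) = 41.
Baby table (569^j mod 1613 for j=0..40):
  0:1  1:569  2:1161  3:892  4:1066  5:66  6:455  7:815
  8:804  9:997  10:1130  11:996  12:561  13:1448  14:1282  15:382
  16:1216  17:1540  18:401  19:736  20:1017  21:1219  22:21  23:658
  24:186  25:989  26:1417  27:1386  28:1490  29:985  30:754  31:1581
  32:1148  33:1560  34:490  35:1374  36:1114  37:1570  38:1341  39:80
  40:356
Giant step factor: 569^(-41) ≡ 280 (mod 1613).
Scan 1306·280^i mod 1613 for i = 0, 1, …:
  i=0: 1306   i=1: 1142   i=2: 386   i=3: 9
  i=4: 907   i=5: 719   i=6: 1308   i=7: 89
  i=8: 725   i=9: 1375     …   i=14: 363
  i=15: 21
Match at i=15, j=22: x = 15·41 + 22 = 637.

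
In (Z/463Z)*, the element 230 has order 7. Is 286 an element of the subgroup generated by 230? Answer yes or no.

yes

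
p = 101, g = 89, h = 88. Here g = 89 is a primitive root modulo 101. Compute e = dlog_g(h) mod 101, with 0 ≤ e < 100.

Baby-step giant-step with m = ceil(sqrt(100)) = 10.
Baby table (89^j mod 101 for j=0..9):
  0:1  1:89  2:43  3:90  4:31  5:32  6:20  7:63
  8:52  9:83
Giant step factor: 89^(-10) ≡ 65 (mod 101).
Scan 88·65^i mod 101 for i = 0, 1, …:
  i=0: 88   i=1: 64   i=2: 19   i=3: 23
  i=4: 81   i=5: 13   i=6: 37   i=7: 82
  i=8: 78   i=9: 20
Match at i=9, j=6: e = 9·10 + 6 = 96.

96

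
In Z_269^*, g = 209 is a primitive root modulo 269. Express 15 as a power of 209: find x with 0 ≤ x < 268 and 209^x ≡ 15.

177

Baby-step giant-step with m = ceil(sqrt(268)) = 17.
Baby table (209^j mod 269 for j=0..16):
  0:1  1:209  2:103  3:7  4:118  5:183  6:49  7:19
  8:205  9:74  10:133  11:90  12:249  13:124  14:92  15:129
  16:61
Giant step factor: 209^(-17) ≡ 33 (mod 269).
Scan 15·33^i mod 269 for i = 0, 1, …:
  i=0: 15   i=1: 226   i=2: 195   i=3: 248
  i=4: 114   i=5: 265   i=6: 137   i=7: 217
  i=8: 167   i=9: 131   i=10: 19
Match at i=10, j=7: x = 10·17 + 7 = 177.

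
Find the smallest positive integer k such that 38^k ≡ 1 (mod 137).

The order of 38 must divide p − 1 = 136 = 2^3 · 17.
Divisors: 1, 2, 4, 8, 17, 34, 68, 136.
Check each in increasing order: 38^1 ≡ 38;  38^2 ≡ 74;  38^4 ≡ 133;  38^8 ≡ 16;  38^17 ≡ 1.
Smallest exponent giving 1 is 17.

17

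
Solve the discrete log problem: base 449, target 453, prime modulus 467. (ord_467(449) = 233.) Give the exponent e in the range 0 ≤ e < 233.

Baby-step giant-step with m = ceil(sqrt(233)) = 16.
Baby table (449^j mod 467 for j=0..15):
  0:1  1:449  2:324  3:239  4:368  5:381  6:147  7:156
  8:461  9:108  10:391  11:434  12:127  13:49  14:52  15:465
Giant step factor: 449^(-16) ≡ 13 (mod 467).
Scan 453·13^i mod 467 for i = 0, 1, …:
  i=0: 453   i=1: 285   i=2: 436   i=3: 64
  i=4: 365   i=5: 75   i=6: 41   i=7: 66
  i=8: 391
Match at i=8, j=10: e = 8·16 + 10 = 138.

138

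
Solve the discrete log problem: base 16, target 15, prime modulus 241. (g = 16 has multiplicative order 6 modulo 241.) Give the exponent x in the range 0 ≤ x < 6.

2

Successive powers of 16 modulo 241:
  16^0=1  16^1=16  16^2=15
So 16^2 ≡ 15 (mod 241), giving x = 2.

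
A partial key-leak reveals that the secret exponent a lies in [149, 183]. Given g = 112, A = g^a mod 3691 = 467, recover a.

161

Compute 112^149 mod 3691 = 560, then multiply by 112 repeatedly:
  112^149=560  112^150=3664  112^151=667  112^152=884  112^153=3042
  112^154=1132  112^155=1290  112^156=531  112^157=416  112^158=2300
  112^159=2921  112^160=2344  112^161=467
Found 467 at exponent 161.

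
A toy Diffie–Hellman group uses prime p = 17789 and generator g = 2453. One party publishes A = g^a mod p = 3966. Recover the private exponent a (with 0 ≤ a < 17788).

Baby-step giant-step with m = ceil(sqrt(17788)) = 134.
Baby table (2453^j mod 17789 for j=0..133):
  0:1  1:2453  2:4527  3:4395  4:801  5:8063  6:14960  7:15962
  8:1197  9:1056  10:10963  11:13060  12:15980  13:9773  14:11386  15:1128
  16:9689  17:1013  18:12218  19:14078  20:4885  21:10908  22:2668  23:16041
  24:17094  25:2909  26:2388  27:5183  28:12553  29:17539  30:9365  31:6746
  32:4168  33:13218  34:12196  35:13479  36:12025  37:3163  38:2835  39:16545
  40:8176  41:7525  42:11632  43:17529  44:2624  45:14843  46:13585  47:5208
  48:2722  49:6191  50:12506  51:8982  52:10064  53:13649  54:2099  55:7826
  56:2847  57:10403  58:9133  59:6898  60:3455  61:7551  62:4254  63:10708
  64:10160  65:91  66:9755  67:2810  68:8587  69:1735  70:4384  71:9396
  72:11633  73:2193  74:7151  75:1449  76:14386  77:13271  78:17682  79:4364
  80:13703  81:10038  82:3238  83:8920  84:290  85:17599  86:14233  87:11531
  88:1033  89:7911  90:15673  91:3840  92:9139  93:3827  94:12828  95:16132
  96:9060  97:5719  98:10975  99:6918  100:16937  101:9146  102:3209  103:8939
  104:11319  105:14667  106:8793  107:8961  108:11918  109:7527  110:16538  111:8794
  112:11414  113:16445  114:11922  115:17339  116:16857  117:8585  118:14618  119:13119
  120:606  121:10031  122:3856  123:12809  124:5103  125:11992  126:11159  127:13545
  128:13822  129:17321  130:8281  131:16044  132:6664  133:16490
Giant step factor: 2453^(-134) ≡ 875 (mod 17789).
Scan 3966·875^i mod 17789 for i = 0, 1, …:
  i=0: 3966   i=1: 1395   i=2: 10973   i=3: 13104
  i=4: 9884   i=5: 3046   i=6: 14689   i=7: 9217
  i=8: 6458   i=9: 11637     …   i=94: 8122
  i=95: 8939
Match at i=95, j=103: a = 95·134 + 103 = 12833.

12833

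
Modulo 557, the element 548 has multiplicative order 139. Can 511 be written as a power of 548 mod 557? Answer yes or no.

yes

511 ∈ ⟨548⟩ iff 511^139 ≡ 1 (mod 557), since |⟨548⟩| = 139.
511^139 mod 557 = 1.
Since 1 = 1, 511 lies in the subgroup.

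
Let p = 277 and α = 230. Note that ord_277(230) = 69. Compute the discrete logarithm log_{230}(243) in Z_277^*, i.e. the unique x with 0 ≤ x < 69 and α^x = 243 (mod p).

29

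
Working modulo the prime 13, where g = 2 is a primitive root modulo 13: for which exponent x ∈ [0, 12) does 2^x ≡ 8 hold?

Successive powers of 2 modulo 13:
  2^0=1  2^1=2  2^2=4  2^3=8
So 2^3 ≡ 8 (mod 13), giving x = 3.

3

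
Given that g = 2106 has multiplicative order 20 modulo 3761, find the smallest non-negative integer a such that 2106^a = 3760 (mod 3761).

10

Successive powers of 2106 modulo 3761:
  2106^0=1  2106^1=2106  2106^2=1017  2106^3=1793  2106^4=14  2106^5=3157
  2106^6=2955  2106^7=2536  2106^8=196  2106^9=2827  2106^10=3760
So 2106^10 ≡ 3760 (mod 3761), giving a = 10.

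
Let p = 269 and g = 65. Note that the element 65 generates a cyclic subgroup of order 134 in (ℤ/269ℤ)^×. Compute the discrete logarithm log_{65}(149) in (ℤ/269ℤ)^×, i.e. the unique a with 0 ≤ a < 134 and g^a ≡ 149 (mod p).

133

Baby-step giant-step with m = ceil(sqrt(134)) = 12.
Baby table (65^j mod 269 for j=0..11):
  0:1  1:65  2:190  3:245  4:54  5:13  6:38  7:49
  8:226  9:164  10:169  11:225
Giant step factor: 65^(-12) ≡ 125 (mod 269).
Scan 149·125^i mod 269 for i = 0, 1, …:
  i=0: 149   i=1: 64   i=2: 199   i=3: 127
  i=4: 4   i=5: 231   i=6: 92   i=7: 202
  i=8: 233   i=9: 73   i=10: 248   i=11: 65
Match at i=11, j=1: a = 11·12 + 1 = 133.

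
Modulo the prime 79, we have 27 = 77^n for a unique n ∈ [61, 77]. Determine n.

Compute 77^61 mod 79 = 43, then multiply by 77 repeatedly:
  77^61=43  77^62=72  77^63=14  77^64=51  77^65=56
  77^66=46  77^67=66  77^68=26  77^69=27
Found 27 at exponent 69.

69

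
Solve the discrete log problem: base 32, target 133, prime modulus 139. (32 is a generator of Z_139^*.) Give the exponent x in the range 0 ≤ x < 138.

105

Baby-step giant-step with m = ceil(sqrt(138)) = 12.
Baby table (32^j mod 139 for j=0..11):
  0:1  1:32  2:51  3:103  4:99  5:110  6:45  7:50
  8:71  9:48  10:7  11:85
Giant step factor: 32^(-12) ≡ 44 (mod 139).
Scan 133·44^i mod 139 for i = 0, 1, …:
  i=0: 133   i=1: 14   i=2: 60   i=3: 138
  i=4: 95   i=5: 10   i=6: 23   i=7: 39
  i=8: 48
Match at i=8, j=9: x = 8·12 + 9 = 105.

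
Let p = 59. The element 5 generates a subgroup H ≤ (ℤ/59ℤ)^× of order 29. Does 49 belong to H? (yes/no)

49 ∈ ⟨5⟩ iff 49^29 ≡ 1 (mod 59), since |⟨5⟩| = 29.
49^29 mod 59 = 1.
Since 1 = 1, 49 lies in the subgroup.

yes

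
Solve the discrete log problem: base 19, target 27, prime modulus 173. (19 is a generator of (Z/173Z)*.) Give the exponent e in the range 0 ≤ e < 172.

65

Baby-step giant-step with m = ceil(sqrt(172)) = 14.
Baby table (19^j mod 173 for j=0..13):
  0:1  1:19  2:15  3:112  4:52  5:123  6:88  7:115
  8:109  9:168  10:78  11:98  12:132  13:86
Giant step factor: 19^(-14) ≡ 9 (mod 173).
Scan 27·9^i mod 173 for i = 0, 1, …:
  i=0: 27   i=1: 70   i=2: 111   i=3: 134
  i=4: 168
Match at i=4, j=9: e = 4·14 + 9 = 65.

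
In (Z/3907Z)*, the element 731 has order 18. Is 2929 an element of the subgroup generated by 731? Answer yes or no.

yes

2929 ∈ ⟨731⟩ iff 2929^18 ≡ 1 (mod 3907), since |⟨731⟩| = 18.
2929^18 mod 3907 = 1.
Since 1 = 1, 2929 lies in the subgroup.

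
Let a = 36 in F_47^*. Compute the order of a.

The order of 36 must divide p − 1 = 46 = 2 · 23.
Divisors: 1, 2, 23, 46.
Check each in increasing order: 36^1 ≡ 36;  36^2 ≡ 27;  36^23 ≡ 1.
Smallest exponent giving 1 is 23.

23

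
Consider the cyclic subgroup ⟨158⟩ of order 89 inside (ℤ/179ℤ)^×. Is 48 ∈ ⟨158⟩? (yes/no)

48 ∈ ⟨158⟩ iff 48^89 ≡ 1 (mod 179), since |⟨158⟩| = 89.
48^89 mod 179 = 1.
Since 1 = 1, 48 lies in the subgroup.

yes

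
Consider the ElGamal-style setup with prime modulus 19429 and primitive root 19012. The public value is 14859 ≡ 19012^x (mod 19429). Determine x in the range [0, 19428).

Baby-step giant-step with m = ceil(sqrt(19428)) = 140.
Baby table (19012^j mod 19429 for j=0..139):
  0:1  1:19012  2:18457  3:16744  4:12192  5:6334  6:1066  7:2345
  8:13014  9:13282  10:18100  11:10181  12:9474  13:12858  14:618  15:14300
  16:1603  17:11564  18:15633  19:9183  20:17631  21:11464  22:18475  23:9238
  24:14125  25:16291  26:6803  27:19212  28:12773  29:16634  30:19204  31:16109
  32:4981  33:1826  34:15718  35:12596  36:12727  37:16387  38:5629  39:3616
  40:7590  41:1897  42:5540  43:1871  44:16382  45:7714  46:8476  47:1586
  48:18653  49:12728  50:15970  51:4657  52:931  53:353  54:8231  55:6606
  56:4216  57:9967  58:1567  59:7147  60:11767  61:8698  62:6157  63:16588
  64:18957  65:2534  66:11917  67:4435  68:15789  69:2418  70:2002  71:613
  72:16385  73:6463  74:5560  75:12960  76:16371  77:12301  78:19168  79:11692
  80:1115  81:1341  82:4244  83:17720  84:13209  85:9683  86:3421  87:11189
  88:16576  89:4532  90:14198  91:5279  92:13563  93:17497  94:9055  95:12720
  96:19306  97:12433  98:2982  99:19391  100:15846  101:17507  102:4885  103:3000
  104:11885  105:17779  106:8035  107:10622  108:438  109:11644  110:1702  111:9139
  112:16550  113:15374  114:612  115:16802  116:7435  117:8245  118:768  119:10037
  120:11235  121:16823  122:18107  123:7262  124:2670  125:13492  126:8246  127:351
  128:9065  129:8550  130:9586  131:5012  132:8328  133:5015  134:7077  135:2099
  136:18451  137:19246  138:18024  139:3015
Giant step factor: 19012^(-140) ≡ 176 (mod 19429).
Scan 14859·176^i mod 19429 for i = 0, 1, …:
  i=0: 14859   i=1: 11698   i=2: 18803   i=3: 6398
  i=4: 18595   i=5: 8648   i=6: 6586   i=7: 12825
  i=8: 3436   i=9: 2437     …   i=114: 2440
  i=115: 2002
Match at i=115, j=70: x = 115·140 + 70 = 16170.

16170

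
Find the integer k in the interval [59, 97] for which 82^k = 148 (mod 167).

81

Compute 82^59 mod 167 = 139, then multiply by 82 repeatedly:
  82^59=139  82^60=42  82^61=104  82^62=11  82^63=67
  82^64=150  82^65=109  82^66=87  82^67=120  82^68=154
  82^69=103  82^70=96  82^71=23  82^72=49  82^73=10
  82^74=152  82^75=106  82^76=8  82^77=155  82^78=18
  82^79=140  82^80=124  82^81=148
Found 148 at exponent 81.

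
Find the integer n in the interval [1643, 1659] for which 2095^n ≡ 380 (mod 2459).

1652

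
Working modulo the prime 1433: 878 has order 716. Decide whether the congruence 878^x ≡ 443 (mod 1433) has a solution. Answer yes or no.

443 ∈ ⟨878⟩ iff 443^716 ≡ 1 (mod 1433), since |⟨878⟩| = 716.
443^716 mod 1433 = 1432.
Since 1432 ≠ 1, 443 does not lie in the subgroup.

no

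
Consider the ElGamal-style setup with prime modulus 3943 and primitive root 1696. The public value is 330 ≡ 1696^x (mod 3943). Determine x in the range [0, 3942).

1653

Baby-step giant-step with m = ceil(sqrt(3942)) = 63.
Baby table (1696^j mod 3943 for j=0..62):
  0:1  1:1696  2:1969  3:3646  4:992  5:2714  6:1463  7:1101
  8:2257  9:3162  10:272  11:3924  12:3263  13:2019  14:1700  15:867
  16:3636  17:3747  18:2739  19:490  20:3010  21:2718  22:361  23:1091
  24:1069  25:3187  26:3242  27:1890  28:3724  29:3161  30:2519  31:1955
  32:3560  33:1027  34:2929  35:3347  36:2535  37:1490  38:3520  39:218
  40:3029  41:3398  42:2285  43:3334  44:202  45:3494  46:3438  47:3094
  48:3234  49:151  50:3744  51:1594  52:2469  53:3901  54:3685  55:105
  56:645  57:1709  58:359  59:1642  60:1074  61:3781  62:1258
Giant step factor: 1696^(-63) ≡ 516 (mod 3943).
Scan 330·516^i mod 3943 for i = 0, 1, …:
  i=0: 330   i=1: 731   i=2: 2611   i=3: 2713
  i=4: 143   i=5: 2814   i=6: 1000   i=7: 3410
  i=8: 982   i=9: 2008     …   i=25: 208
  i=26: 867
Match at i=26, j=15: x = 26·63 + 15 = 1653.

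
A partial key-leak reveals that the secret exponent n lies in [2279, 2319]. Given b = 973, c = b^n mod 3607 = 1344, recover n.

Compute 973^2279 mod 3607 = 1487, then multiply by 973 repeatedly:
  973^2279=1487  973^2280=444  973^2281=2779  973^2282=2324  973^2283=3270
  973^2284=336  973^2285=2298  973^2286=3221  973^2287=3157  973^2288=2204
  973^2289=1934  973^2290=2535  973^2291=2974  973^2292=888  973^2293=1951
  973^2294=1041  973^2295=2933  973^2296=672  973^2297=989  973^2298=2835
  973^2299=2707  973^2300=801  973^2301=261  973^2302=1463  973^2303=2341
  973^2304=1776  973^2305=295  973^2306=2082  973^2307=2259  973^2308=1344
Found 1344 at exponent 2308.

2308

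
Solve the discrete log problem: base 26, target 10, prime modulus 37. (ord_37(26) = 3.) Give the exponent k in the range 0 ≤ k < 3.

Successive powers of 26 modulo 37:
  26^0=1  26^1=26  26^2=10
So 26^2 ≡ 10 (mod 37), giving k = 2.

2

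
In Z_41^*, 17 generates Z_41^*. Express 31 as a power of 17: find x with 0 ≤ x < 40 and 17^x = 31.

36

Successive powers of 17 modulo 41:
  17^0=1  17^1=17  17^2=2  17^3=34  17^4=4  17^5=27
  17^6=8  17^7=13  17^8=16  17^9=26  17^10=32  17^11=11
  17^12=23  17^13=22  17^14=5  17^15=3  17^16=10  17^17=6
  17^18=20  17^19=12  17^20=40  17^21=24  17^22=39  17^23=7
  17^24=37  17^25=14  17^26=33  17^27=28  17^28=25  17^29=15
  17^30=9  17^31=30  17^32=18  17^33=19  17^34=36  17^35=38
  17^36=31
So 17^36 ≡ 31 (mod 41), giving x = 36.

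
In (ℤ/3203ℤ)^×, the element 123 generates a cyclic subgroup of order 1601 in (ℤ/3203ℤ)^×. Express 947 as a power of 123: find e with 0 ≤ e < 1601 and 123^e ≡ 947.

1021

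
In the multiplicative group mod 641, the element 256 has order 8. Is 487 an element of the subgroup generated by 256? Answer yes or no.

⟨256⟩ has order 8; its elements mod 641 are {1, 154, 256, 318, 323, 385, 487, 640}.
487 is in this set.

yes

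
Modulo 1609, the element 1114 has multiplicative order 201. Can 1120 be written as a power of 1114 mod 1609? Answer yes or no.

no

1120 ∈ ⟨1114⟩ iff 1120^201 ≡ 1 (mod 1609), since |⟨1114⟩| = 201.
1120^201 mod 1609 = 979.
Since 979 ≠ 1, 1120 does not lie in the subgroup.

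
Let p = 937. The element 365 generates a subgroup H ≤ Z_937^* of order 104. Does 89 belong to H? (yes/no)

yes

89 ∈ ⟨365⟩ iff 89^104 ≡ 1 (mod 937), since |⟨365⟩| = 104.
89^104 mod 937 = 1.
Since 1 = 1, 89 lies in the subgroup.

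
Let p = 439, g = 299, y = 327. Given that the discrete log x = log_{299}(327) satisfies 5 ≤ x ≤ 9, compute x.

9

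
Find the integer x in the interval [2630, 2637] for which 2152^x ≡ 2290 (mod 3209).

2630

Compute 2152^2630 mod 3209 = 2290, then multiply by 2152 repeatedly:
  2152^2630=2290
Found 2290 at exponent 2630.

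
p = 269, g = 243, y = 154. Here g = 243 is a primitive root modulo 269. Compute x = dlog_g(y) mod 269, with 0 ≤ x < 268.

Baby-step giant-step with m = ceil(sqrt(268)) = 17.
Baby table (243^j mod 269 for j=0..16):
  0:1  1:243  2:138  3:178  4:214  5:85  6:211  7:163
  8:66  9:167  10:231  11:181  12:136  13:230  14:207  15:267
  16:52
Giant step factor: 243^(-17) ≡ 192 (mod 269).
Scan 154·192^i mod 269 for i = 0, 1, …:
  i=0: 154   i=1: 247   i=2: 80   i=3: 27
  i=4: 73   i=5: 28   i=6: 265   i=7: 39
  i=8: 225   i=9: 160     …   i=14: 78
  i=15: 181
Match at i=15, j=11: x = 15·17 + 11 = 266.

266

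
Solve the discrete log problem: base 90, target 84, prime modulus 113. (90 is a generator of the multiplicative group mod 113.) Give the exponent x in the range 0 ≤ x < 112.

Baby-step giant-step with m = ceil(sqrt(112)) = 11.
Baby table (90^j mod 113 for j=0..10):
  0:1  1:90  2:77  3:37  4:53  5:24  6:13  7:40
  8:97  9:29  10:11
Giant step factor: 90^(-11) ≡ 46 (mod 113).
Scan 84·46^i mod 113 for i = 0, 1, …:
  i=0: 84   i=1: 22   i=2: 108   i=3: 109
  i=4: 42   i=5: 11
Match at i=5, j=10: x = 5·11 + 10 = 65.

65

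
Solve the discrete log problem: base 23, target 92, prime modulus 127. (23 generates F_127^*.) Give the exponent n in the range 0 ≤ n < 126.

Baby-step giant-step with m = ceil(sqrt(126)) = 12.
Baby table (23^j mod 127 for j=0..11):
  0:1  1:23  2:21  3:102  4:60  5:110  6:117  7:24
  8:44  9:123  10:35  11:43
Giant step factor: 23^(-12) ≡ 47 (mod 127).
Scan 92·47^i mod 127 for i = 0, 1, …:
  i=0: 92   i=1: 6   i=2: 28   i=3: 46
  i=4: 3   i=5: 14   i=6: 23
Match at i=6, j=1: n = 6·12 + 1 = 73.

73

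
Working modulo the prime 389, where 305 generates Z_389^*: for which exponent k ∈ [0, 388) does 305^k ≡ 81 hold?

Baby-step giant-step with m = ceil(sqrt(388)) = 20.
Baby table (305^j mod 389 for j=0..19):
  0:1  1:305  2:54  3:132  4:193  5:126  6:308  7:191
  8:294  9:200  10:316  11:297  12:337  13:89  14:304  15:138
  16:78  17:61  18:322  19:182
Giant step factor: 305^(-20) ≡ 256 (mod 389).
Scan 81·256^i mod 389 for i = 0, 1, …:
  i=0: 81   i=1: 119   i=2: 122   i=3: 112
  i=4: 275   i=5: 380   i=6: 30   i=7: 289
  i=8: 74   i=9: 272   i=10: 1
Match at i=10, j=0: k = 10·20 + 0 = 200.

200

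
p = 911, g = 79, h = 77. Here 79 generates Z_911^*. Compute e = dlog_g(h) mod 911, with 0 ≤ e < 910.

240

Baby-step giant-step with m = ceil(sqrt(910)) = 31.
Baby table (79^j mod 911 for j=0..30):
  0:1  1:79  2:775  3:188  4:276  5:851  6:726  7:872
  8:563  9:749  10:867  11:168  12:518  13:838  14:610  15:818
  16:852  17:805  18:736  19:751  20:114  21:807  22:894  23:479
  24:490  25:448  26:774  27:109  28:412  29:663  30:450
Giant step factor: 79^(-31) ≡ 564 (mod 911).
Scan 77·564^i mod 911 for i = 0, 1, …:
  i=0: 77   i=1: 611   i=2: 246   i=3: 272
  i=4: 360   i=5: 798   i=6: 38   i=7: 479
Match at i=7, j=23: e = 7·31 + 23 = 240.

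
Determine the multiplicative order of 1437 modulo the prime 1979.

1978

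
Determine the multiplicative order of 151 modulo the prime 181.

60

The order of 151 must divide p − 1 = 180 = 2^2 · 3^2 · 5.
Divisors: 1, 2, 3, 4, 5, 6, 9, 10, 12, 15, 18, 20, 30, 36, 45, 60, 90, 180.
Check each in increasing order: 151^1 ≡ 151;  151^2 ≡ 176;  151^3 ≡ 150;  151^4 ≡ 25;  151^5 ≡ 155;  151^6 ≡ 56;  151^9 ≡ 74;  151^10 ≡ 133;  151^12 ≡ 59;  151^15 ≡ 162;  151^18 ≡ 46;  151^20 ≡ 132;  151^30 ≡ 180;  151^36 ≡ 125;  151^45 ≡ 19;  151^60 ≡ 1.
Smallest exponent giving 1 is 60.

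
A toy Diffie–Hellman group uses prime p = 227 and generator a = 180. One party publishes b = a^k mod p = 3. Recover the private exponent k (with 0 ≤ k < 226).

192

Baby-step giant-step with m = ceil(sqrt(226)) = 16.
Baby table (180^j mod 227 for j=0..15):
  0:1  1:180  2:166  3:143  4:89  5:130  6:19  7:15
  8:203  9:220  10:102  11:200  12:134  13:58  14:225  15:94
Giant step factor: 180^(-16) ≡ 147 (mod 227).
Scan 3·147^i mod 227 for i = 0, 1, …:
  i=0: 3   i=1: 214   i=2: 132   i=3: 109
  i=4: 133   i=5: 29   i=6: 177   i=7: 141
  i=8: 70   i=9: 75   i=10: 129   i=11: 122
  i=12: 1
Match at i=12, j=0: k = 12·16 + 0 = 192.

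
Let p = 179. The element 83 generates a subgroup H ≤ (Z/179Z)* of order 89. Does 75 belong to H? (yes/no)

75 ∈ ⟨83⟩ iff 75^89 ≡ 1 (mod 179), since |⟨83⟩| = 89.
75^89 mod 179 = 1.
Since 1 = 1, 75 lies in the subgroup.

yes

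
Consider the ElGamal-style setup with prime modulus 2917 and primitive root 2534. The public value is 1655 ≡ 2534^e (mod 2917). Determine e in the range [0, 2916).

Baby-step giant-step with m = ceil(sqrt(2916)) = 54.
Baby table (2534^j mod 2917 for j=0..53):
  0:1  1:2534  2:839  3:2450  4:924  5:1982  6:2231  7:208
  8:2012  9:2409  10:2042  11:2587  12:959  13:245  14:2426  15:1365
  16:2265  17:1771  18:1368  19:1116  20:1371  21:2884  22:971  23:1483
  24:826  25:1595  26:1685  27:2219  28:1887  29:695  30:2179  31:2622
  32:2139  33:440  34:666  35:1618  36:1627  37:1097  38:2814  39:1528
  40:1093  41:1429  42:1089  43:44  44:650  45:1912  46:2788  47:2735
  48:2615  49:1903  50:401  51:1018  52:984  53:2338
Giant step factor: 2534^(-54) ≡ 2558 (mod 2917).
Scan 1655·2558^i mod 2917 for i = 0, 1, …:
  i=0: 1655   i=1: 923   i=2: 1181   i=3: 1903
Match at i=3, j=49: e = 3·54 + 49 = 211.

211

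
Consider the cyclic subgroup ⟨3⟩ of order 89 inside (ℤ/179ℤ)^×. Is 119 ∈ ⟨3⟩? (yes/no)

no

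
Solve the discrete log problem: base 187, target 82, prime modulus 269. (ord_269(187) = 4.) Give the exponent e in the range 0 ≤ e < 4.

Successive powers of 187 modulo 269:
  187^0=1  187^1=187  187^2=268  187^3=82
So 187^3 ≡ 82 (mod 269), giving e = 3.

3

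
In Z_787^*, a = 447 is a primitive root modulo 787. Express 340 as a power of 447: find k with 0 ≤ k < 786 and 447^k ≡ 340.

Baby-step giant-step with m = ceil(sqrt(786)) = 29.
Baby table (447^j mod 787 for j=0..28):
  0:1  1:447  2:698  3:354  4:51  5:761  6:183  7:740
  8:240  9:248  10:676  11:751  12:435  13:56  14:635  15:525
  16:149  17:495  18:118  19:17  20:516  21:61  22:509  23:80
  24:345  25:750  26:775  27:145  28:281
Giant step factor: 447^(-29) ≡ 88 (mod 787).
Scan 340·88^i mod 787 for i = 0, 1, …:
  i=0: 340   i=1: 14   i=2: 445   i=3: 597
  i=4: 594   i=5: 330   i=6: 708   i=7: 131
  i=8: 510   i=9: 21   i=10: 274   i=11: 502
  i=12: 104   i=13: 495
Match at i=13, j=17: k = 13·29 + 17 = 394.

394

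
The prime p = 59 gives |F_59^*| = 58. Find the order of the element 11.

58

The order of 11 must divide p − 1 = 58 = 2 · 29.
Divisors: 1, 2, 29, 58.
Check each in increasing order: 11^1 ≡ 11;  11^2 ≡ 3;  11^29 ≡ 58;  11^58 ≡ 1.
Smallest exponent giving 1 is 58.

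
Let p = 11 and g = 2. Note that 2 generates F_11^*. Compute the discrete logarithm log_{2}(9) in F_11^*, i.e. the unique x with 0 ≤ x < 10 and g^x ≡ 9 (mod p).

6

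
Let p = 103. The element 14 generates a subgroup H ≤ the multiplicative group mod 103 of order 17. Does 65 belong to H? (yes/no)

no

⟨14⟩ has order 17; its elements mod 103 are {1, 8, 9, 13, 14, 23, 30, 34, 61, 64, 66, 72, 76, 79, 81, 93, 100}.
65 is not in this set.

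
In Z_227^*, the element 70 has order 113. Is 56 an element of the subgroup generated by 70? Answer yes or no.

56 ∈ ⟨70⟩ iff 56^113 ≡ 1 (mod 227), since |⟨70⟩| = 113.
56^113 mod 227 = 226.
Since 226 ≠ 1, 56 does not lie in the subgroup.

no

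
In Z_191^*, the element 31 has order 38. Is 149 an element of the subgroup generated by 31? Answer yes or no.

no

149 ∈ ⟨31⟩ iff 149^38 ≡ 1 (mod 191), since |⟨31⟩| = 38.
149^38 mod 191 = 39.
Since 39 ≠ 1, 149 does not lie in the subgroup.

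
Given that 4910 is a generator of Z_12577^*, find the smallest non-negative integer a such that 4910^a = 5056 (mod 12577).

Baby-step giant-step with m = ceil(sqrt(12576)) = 113.
Baby table (4910^j mod 12577 for j=0..112):
  0:1  1:4910  2:10568  3:8755  4:11441  5:6428  6:5787  7:2727
  8:7642  9:5029  10:3739  11:8647  12:9395  13:9591  14:3522  15:12222
  16:5153  17:8883  18:11071  19:816  20:7074  21:8243  22:344  23:3722
  24:639  25:5817  26:11680  27:10257  28:3562  29:7390  30:255  31:6927
  32:3362  33:6396  34:12168  35:4130  36:4176  37:3650  38:11852  39:12118
  40:10170  41:4010  42:6095  43:5767  44:5143  45:10091  46:6007  47:1305
  48:5857  49:6848  50:5359  51:1606  52:12258  53:5835  54:12021  55:11826
  56:10228  57:12096  58:2766  59:10477  60:2140  61:5605  62:2074  63:8547
  64:8898  65:9259  66:8412  67:52  68:3780  69:8725  70:2488  71:3813
  72:7254  73:11653  74:3457  75:7497  76:9968  77:5773  78:9449  79:10614
  80:8229  81:7066  82:6694  83:3839  84:9144  85:9727  86:4701  87:3115
  88:1018  89:5311  90:4889  91:8074  92:636  93:3664  94:5130  95:9146
  96:6970  97:683  98:8048  99:11323  100:5590  101:3886  102:951  103:3343
  104:1145  105:31  106:1286  107:606  108:7288  109:2515  110:10613  111:3319
  112:9075
Giant step factor: 4910^(-113) ≡ 3338 (mod 12577).
Scan 5056·3338^i mod 12577 for i = 0, 1, …:
  i=0: 5056   i=1: 11171   i=2: 10570   i=3: 4175
  i=4: 834   i=5: 4375   i=6: 1853   i=7: 10007
  i=8: 11431   i=9: 10637     …   i=49: 6551
  i=50: 8412
Match at i=50, j=66: a = 50·113 + 66 = 5716.

5716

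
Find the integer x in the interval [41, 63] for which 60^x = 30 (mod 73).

57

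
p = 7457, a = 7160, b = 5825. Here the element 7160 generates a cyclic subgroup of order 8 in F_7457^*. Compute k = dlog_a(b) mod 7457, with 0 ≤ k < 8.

3

Successive powers of 7160 modulo 7457:
  7160^0=1  7160^1=7160  7160^2=6182  7160^3=5825
So 7160^3 ≡ 5825 (mod 7457), giving k = 3.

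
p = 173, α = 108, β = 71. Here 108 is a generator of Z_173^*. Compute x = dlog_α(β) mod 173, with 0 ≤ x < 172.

81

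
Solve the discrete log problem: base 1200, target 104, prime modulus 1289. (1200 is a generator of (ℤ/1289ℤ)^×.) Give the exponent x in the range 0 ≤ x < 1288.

Baby-step giant-step with m = ceil(sqrt(1288)) = 36.
Baby table (1200^j mod 1289 for j=0..35):
  0:1  1:1200  2:187  3:114  4:166  5:694  6:106  7:878
  8:487  9:483  10:839  11:91  12:924  13:260  14:62  15:927
  16:1282  17:623  18:1269  19:491  20:127  21:298  22:547  23:299
  24:458  25:486  26:572  27:652  28:1266  29:758  30:855  31:1245
  32:49  33:795  34:140  35:430
Giant step factor: 1200^(-36) ≡ 1260 (mod 1289).
Scan 104·1260^i mod 1289 for i = 0, 1, …:
  i=0: 104   i=1: 851   i=2: 1101   i=3: 296
  i=4: 439   i=5: 159   i=6: 545   i=7: 952
  i=8: 750   i=9: 163     …   i=33: 857
  i=34: 927
Match at i=34, j=15: x = 34·36 + 15 = 1239.

1239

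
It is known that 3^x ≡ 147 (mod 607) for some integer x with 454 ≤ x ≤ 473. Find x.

Compute 3^454 mod 607 = 545, then multiply by 3 repeatedly:
  3^454=545  3^455=421  3^456=49  3^457=147
Found 147 at exponent 457.

457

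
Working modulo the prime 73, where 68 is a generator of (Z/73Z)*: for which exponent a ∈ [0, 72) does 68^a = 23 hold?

46

Baby-step giant-step with m = ceil(sqrt(72)) = 9.
Baby table (68^j mod 73 for j=0..8):
  0:1  1:68  2:25  3:21  4:41  5:14  6:3  7:58
  8:2
Giant step factor: 68^(-9) ≡ 51 (mod 73).
Scan 23·51^i mod 73 for i = 0, 1, …:
  i=0: 23   i=1: 5   i=2: 36   i=3: 11
  i=4: 50   i=5: 68
Match at i=5, j=1: a = 5·9 + 1 = 46.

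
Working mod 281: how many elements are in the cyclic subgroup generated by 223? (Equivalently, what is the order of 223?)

70

The order of 223 must divide p − 1 = 280 = 2^3 · 5 · 7.
Divisors: 1, 2, 4, 5, 7, 8, 10, 14, 20, 28, 35, 40, 56, 70, 140, 280.
Check each in increasing order: 223^1 ≡ 223;  223^2 ≡ 273;  223^4 ≡ 64;  223^5 ≡ 222;  223^7 ≡ 191;  223^8 ≡ 162;  223^10 ≡ 109;  223^14 ≡ 232;  223^20 ≡ 79;  223^28 ≡ 153;  223^35 ≡ 280;  223^40 ≡ 59;  223^56 ≡ 86;  223^70 ≡ 1.
Smallest exponent giving 1 is 70.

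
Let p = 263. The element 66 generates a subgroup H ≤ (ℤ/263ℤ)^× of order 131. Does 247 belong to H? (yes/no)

247 ∈ ⟨66⟩ iff 247^131 ≡ 1 (mod 263), since |⟨66⟩| = 131.
247^131 mod 263 = 262.
Since 262 ≠ 1, 247 does not lie in the subgroup.

no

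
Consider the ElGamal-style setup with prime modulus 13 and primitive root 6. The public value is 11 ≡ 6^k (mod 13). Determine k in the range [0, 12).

11

Successive powers of 6 modulo 13:
  6^0=1  6^1=6  6^2=10  6^3=8  6^4=9  6^5=2
  6^6=12  6^7=7  6^8=3  6^9=5  6^10=4  6^11=11
So 6^11 ≡ 11 (mod 13), giving k = 11.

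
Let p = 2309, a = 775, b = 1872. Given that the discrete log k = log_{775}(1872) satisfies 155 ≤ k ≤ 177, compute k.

Compute 775^155 mod 2309 = 1813, then multiply by 775 repeatedly:
  775^155=1813  775^156=1203  775^157=1798  775^158=1123  775^159=2141
  775^160=1413  775^161=609  775^162=939  775^163=390  775^164=2080
  775^165=318  775^166=1696  775^167=579  775^168=779  775^169=1076
  775^170=351  775^171=1872
Found 1872 at exponent 171.

171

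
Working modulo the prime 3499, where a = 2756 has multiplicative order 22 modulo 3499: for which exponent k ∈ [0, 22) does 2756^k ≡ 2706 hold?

2

Successive powers of 2756 modulo 3499:
  2756^0=1  2756^1=2756  2756^2=2706
So 2756^2 ≡ 2706 (mod 3499), giving k = 2.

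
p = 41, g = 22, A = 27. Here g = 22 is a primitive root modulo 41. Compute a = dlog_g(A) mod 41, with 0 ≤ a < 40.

25

Successive powers of 22 modulo 41:
  22^0=1  22^1=22  22^2=33  22^3=29  22^4=23  22^5=14
  22^6=21  22^7=11  22^8=37  22^9=35  22^10=32  22^11=7
  22^12=31  22^13=26  22^14=39  22^15=38  22^16=16  22^17=24
  22^18=36  22^19=13  22^20=40  22^21=19  22^22=8  22^23=12
  22^24=18  22^25=27
So 22^25 ≡ 27 (mod 41), giving a = 25.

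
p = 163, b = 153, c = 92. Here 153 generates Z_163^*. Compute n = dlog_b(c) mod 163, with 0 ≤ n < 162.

107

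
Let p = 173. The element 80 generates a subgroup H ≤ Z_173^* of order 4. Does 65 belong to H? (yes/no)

⟨80⟩ has order 4; its elements mod 173 are {1, 80, 93, 172}.
65 is not in this set.

no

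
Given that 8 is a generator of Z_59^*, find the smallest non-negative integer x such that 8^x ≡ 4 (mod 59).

Successive powers of 8 modulo 59:
  8^0=1  8^1=8  8^2=5  8^3=40  8^4=25  8^5=23
  8^6=7  8^7=56  8^8=35  8^9=44  8^10=57  8^11=43
  8^12=49  8^13=38  8^14=9  8^15=13  8^16=45  8^17=6
  8^18=48  8^19=30  8^20=4
So 8^20 ≡ 4 (mod 59), giving x = 20.

20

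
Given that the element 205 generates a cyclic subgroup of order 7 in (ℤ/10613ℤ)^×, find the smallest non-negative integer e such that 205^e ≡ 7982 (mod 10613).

3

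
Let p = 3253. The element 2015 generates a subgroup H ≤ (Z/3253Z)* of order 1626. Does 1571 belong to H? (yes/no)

no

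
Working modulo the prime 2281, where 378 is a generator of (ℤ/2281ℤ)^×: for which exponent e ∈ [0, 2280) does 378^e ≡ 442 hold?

1574

Baby-step giant-step with m = ceil(sqrt(2280)) = 48.
Baby table (378^j mod 2281 for j=0..47):
  0:1  1:378  2:1462  3:634  4:147  5:822  6:500  7:1958
  8:1080  9:2222  10:508  11:420  12:1371  13:451  14:1684  15:153
  16:809  17:148  18:1200  19:1962  20:311  21:1227  22:763  23:1008
  24:97  25:170  26:392  27:2192  28:573  29:2180  30:599  31:603
  32:2115  33:1120  34:1375  35:1963  36:689  37:408  38:1397  39:1155
  40:919  41:670  42:69  43:991  44:514  45:407  46:1019  47:1974
Giant step factor: 378^(-48) ≡ 2273 (mod 2281).
Scan 442·2273^i mod 2281 for i = 0, 1, …:
  i=0: 442   i=1: 1026   i=2: 916   i=3: 1796
  i=4: 1599   i=5: 894   i=6: 1972   i=7: 191
  i=8: 753   i=9: 819     …   i=31: 1251
  i=32: 1397
Match at i=32, j=38: e = 32·48 + 38 = 1574.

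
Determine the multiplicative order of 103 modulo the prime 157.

52

The order of 103 must divide p − 1 = 156 = 2^2 · 3 · 13.
Divisors: 1, 2, 3, 4, 6, 12, 13, 26, 39, 52, 78, 156.
Check each in increasing order: 103^1 ≡ 103;  103^2 ≡ 90;  103^3 ≡ 7;  103^4 ≡ 93;  103^6 ≡ 49;  103^12 ≡ 46;  103^13 ≡ 28;  103^26 ≡ 156;  103^39 ≡ 129;  103^52 ≡ 1.
Smallest exponent giving 1 is 52.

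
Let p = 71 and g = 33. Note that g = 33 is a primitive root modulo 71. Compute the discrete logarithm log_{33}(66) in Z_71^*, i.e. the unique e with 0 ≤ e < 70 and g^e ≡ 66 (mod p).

49

Baby-step giant-step with m = ceil(sqrt(70)) = 9.
Baby table (33^j mod 71 for j=0..8):
  0:1  1:33  2:24  3:11  4:8  5:51  6:50  7:17
  8:64
Giant step factor: 33^(-9) ≡ 67 (mod 71).
Scan 66·67^i mod 71 for i = 0, 1, …:
  i=0: 66   i=1: 20   i=2: 62   i=3: 36
  i=4: 69   i=5: 8
Match at i=5, j=4: e = 5·9 + 4 = 49.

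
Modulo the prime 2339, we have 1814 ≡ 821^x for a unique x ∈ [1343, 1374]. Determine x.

1364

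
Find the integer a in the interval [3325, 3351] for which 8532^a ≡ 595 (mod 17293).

3336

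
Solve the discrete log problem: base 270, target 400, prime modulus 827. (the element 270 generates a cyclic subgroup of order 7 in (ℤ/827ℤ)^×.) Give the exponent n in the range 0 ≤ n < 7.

3

Successive powers of 270 modulo 827:
  270^0=1  270^1=270  270^2=124  270^3=400
So 270^3 ≡ 400 (mod 827), giving n = 3.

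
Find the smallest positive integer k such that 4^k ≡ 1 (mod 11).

5

The order of 4 must divide p − 1 = 10 = 2 · 5.
Divisors: 1, 2, 5, 10.
Check each in increasing order: 4^1 ≡ 4;  4^2 ≡ 5;  4^5 ≡ 1.
Smallest exponent giving 1 is 5.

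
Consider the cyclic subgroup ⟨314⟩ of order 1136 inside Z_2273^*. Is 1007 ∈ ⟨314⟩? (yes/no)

no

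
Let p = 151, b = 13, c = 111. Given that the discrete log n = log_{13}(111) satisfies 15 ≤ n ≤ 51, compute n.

Compute 13^15 mod 151 = 132, then multiply by 13 repeatedly:
  13^15=132  13^16=55  13^17=111
Found 111 at exponent 17.

17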